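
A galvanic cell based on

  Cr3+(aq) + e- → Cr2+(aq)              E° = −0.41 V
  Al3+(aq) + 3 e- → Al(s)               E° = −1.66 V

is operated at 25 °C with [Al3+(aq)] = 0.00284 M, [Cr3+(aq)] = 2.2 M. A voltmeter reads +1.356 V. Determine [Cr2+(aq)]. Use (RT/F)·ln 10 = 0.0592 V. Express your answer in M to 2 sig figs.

0.25 M

The Cr³⁺/Cr²⁺ couple has the larger reduction potential, so it is the cathode: E°cell = −0.41 − (−1.66) = +1.25 V and n = 3.
Since E = E° − (0.0592/n)·log Q, log Q = n(E° − E)/0.0592 = −5.372.
For 3 Cr3+(aq) + Al(s) → 3 Cr2+(aq) + Al3+(aq), the reaction quotient is Q = ([Cr2+(aq)]^3·[Al3+(aq)]) / [Cr3+(aq)]^3.
Substituting the known concentrations and solving, log [Cr2+(aq)] = −0.599 and [Cr2+(aq)] = 0.25 M.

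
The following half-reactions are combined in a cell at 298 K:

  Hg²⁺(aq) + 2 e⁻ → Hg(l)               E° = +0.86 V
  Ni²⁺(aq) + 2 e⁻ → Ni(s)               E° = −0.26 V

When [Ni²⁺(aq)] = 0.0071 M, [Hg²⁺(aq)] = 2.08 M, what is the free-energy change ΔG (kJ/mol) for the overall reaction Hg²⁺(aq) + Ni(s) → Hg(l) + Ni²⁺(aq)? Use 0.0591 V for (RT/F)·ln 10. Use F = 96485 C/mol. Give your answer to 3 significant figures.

−230 kJ/mol

With Hg²⁺/Hg reduced at the cathode, E°cell = +0.86 − (−0.26) = +1.12 V and n = 2.
The reaction quotient is [Ni²⁺(aq)] / [Hg²⁺(aq)] = 0.00341; by Nernst, E = +1.12 − (0.0591/2)(−2.467) = +1.1929 V.
Then ΔG = −nFE = −2 × 96485 × +1.1929 J/mol = −230 kJ/mol.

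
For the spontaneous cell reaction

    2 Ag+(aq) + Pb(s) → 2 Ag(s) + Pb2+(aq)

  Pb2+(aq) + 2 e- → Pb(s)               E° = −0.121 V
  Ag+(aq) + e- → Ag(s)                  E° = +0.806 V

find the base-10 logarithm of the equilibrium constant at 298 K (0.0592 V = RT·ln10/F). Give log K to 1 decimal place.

log K = 31.3

The Ag⁺/Ag couple is reduced (cathode); E°cell = +0.806 − (−0.121) = +0.927 V with n = 2.
At equilibrium E = 0, so log K = nE°cell / 0.0592 = (2)(+0.927) / 0.0592 = 31.3.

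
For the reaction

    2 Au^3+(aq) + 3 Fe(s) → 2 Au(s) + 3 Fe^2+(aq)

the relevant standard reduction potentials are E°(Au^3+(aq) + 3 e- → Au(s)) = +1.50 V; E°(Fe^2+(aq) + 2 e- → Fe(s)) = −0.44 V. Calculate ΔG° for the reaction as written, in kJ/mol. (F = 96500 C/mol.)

−1123 kJ/mol

In the reaction as written Au^3+(aq) is reduced, so the Au³⁺/Au couple is the cathode and Fe²⁺/Fe is the anode.
E°cell = +1.50 − (−0.44) = +1.94 V; balancing electrons gives n = 6.
ΔG° = −nFE°cell = −(6)(96500)(+1.94) J/mol = −1123 kJ/mol.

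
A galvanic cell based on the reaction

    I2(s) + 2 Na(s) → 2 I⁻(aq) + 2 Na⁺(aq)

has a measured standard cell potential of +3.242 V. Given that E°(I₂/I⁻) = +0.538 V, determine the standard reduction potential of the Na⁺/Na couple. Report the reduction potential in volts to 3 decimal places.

−2.704 V

In the reaction as written the I₂/I⁻ couple is reduced (cathode) and Na⁺/Na is oxidized (anode), so E°cell = E°(I₂/I⁻) − E°(Na⁺/Na).
E°(Na⁺/Na) = E°(cathode) − E°cell = +0.538 − (+3.242) = −2.704 V.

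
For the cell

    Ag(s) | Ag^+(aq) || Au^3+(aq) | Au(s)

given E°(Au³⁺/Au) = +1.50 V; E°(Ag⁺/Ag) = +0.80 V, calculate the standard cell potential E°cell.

+0.70 V

By convention the left-hand electrode in cell notation is the anode (oxidation) and the right-hand electrode is the cathode (reduction).
E°cell = E°(right) − E°(left) = +1.50 − (+0.80) = +0.70 V.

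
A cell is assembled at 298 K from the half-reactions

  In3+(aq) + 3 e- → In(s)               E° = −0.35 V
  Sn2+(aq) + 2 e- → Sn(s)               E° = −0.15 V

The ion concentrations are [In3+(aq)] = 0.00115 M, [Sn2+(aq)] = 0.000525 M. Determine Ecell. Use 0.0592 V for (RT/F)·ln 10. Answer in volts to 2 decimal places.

+0.16 V

Sn²⁺/Sn is reduced (cathode, E° = −0.15 V) and In³⁺/In is oxidized (anode).
E°cell = −0.15 − (−0.35) = +0.20 V, with n = 6 electrons transferred.
The balanced reaction is 3 Sn2+(aq) + 2 In(s) → 3 Sn(s) + 2 In3+(aq), so Q = [In3+(aq)]^2 / [Sn2+(aq)]^3 = 9.14×10^3 and log Q = 3.961.
By the Nernst equation, E = +0.20 − (0.0592/6)·(3.961) = +0.16 V.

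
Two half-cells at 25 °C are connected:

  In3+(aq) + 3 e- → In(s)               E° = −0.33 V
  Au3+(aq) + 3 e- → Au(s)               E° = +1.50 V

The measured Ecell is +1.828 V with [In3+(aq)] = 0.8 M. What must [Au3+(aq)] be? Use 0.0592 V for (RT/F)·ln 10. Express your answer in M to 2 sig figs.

0.63 M

The Au³⁺/Au couple has the larger reduction potential, so it is the cathode: E°cell = +1.50 − (−0.33) = +1.83 V and n = 3.
Rearranging E = E° − (0.0592/n)·log Q gives log Q = 3(+1.83 − (+1.828))/0.0592 = 0.101.
The balanced reaction is Au3+(aq) + In(s) → Au(s) + In3+(aq), so Q = [In3+(aq)] / [Au3+(aq)].
Substituting the known concentrations and solving, log [Au3+(aq)] = −0.198 and [Au3+(aq)] = 0.63 M.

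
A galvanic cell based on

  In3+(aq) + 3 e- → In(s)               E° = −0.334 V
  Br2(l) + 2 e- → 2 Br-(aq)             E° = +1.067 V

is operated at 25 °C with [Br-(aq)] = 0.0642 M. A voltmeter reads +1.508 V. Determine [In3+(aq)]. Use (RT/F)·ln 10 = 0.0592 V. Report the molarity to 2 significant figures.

0.014 M

With Br₂/Br⁻ at the cathode and In³⁺/In at the anode, E°cell = +1.067 − (−0.334) = +1.401 V (n = 6).
Rearranging E = E° − (0.0592/n)·log Q gives log Q = 6(+1.401 − (+1.508))/0.0592 = −10.845.
Balancing electrons gives 3 Br2(l) + 2 In(s) → 6 Br-(aq) + 2 In3+(aq); thus Q = [Br-(aq)]^6·[In3+(aq)]^2.
Substituting the known concentrations and solving, log [In3+(aq)] = −1.845 and [In3+(aq)] = 0.014 M.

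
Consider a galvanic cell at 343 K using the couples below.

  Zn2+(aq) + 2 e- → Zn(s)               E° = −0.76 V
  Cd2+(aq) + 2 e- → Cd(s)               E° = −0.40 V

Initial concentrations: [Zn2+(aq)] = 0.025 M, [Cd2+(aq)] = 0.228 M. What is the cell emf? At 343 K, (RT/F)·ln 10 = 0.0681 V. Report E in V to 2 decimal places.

Cd²⁺/Cd is reduced (cathode, E° = −0.40 V) and Zn²⁺/Zn is oxidized (anode).
The standard potential is −0.40 − (−0.76) = +0.36 V and the balanced reaction transfers n = 2 electrons.
Balancing gives Cd2+(aq) + Zn(s) → Cd(s) + Zn2+(aq); hence Q = [Zn2+(aq)] / [Cd2+(aq)] = 0.11 (log Q = −0.960).
E = E° − (0.0681/n)·log Q = +0.36 − (0.0681/2)(−0.960) = +0.39 V.

+0.39 V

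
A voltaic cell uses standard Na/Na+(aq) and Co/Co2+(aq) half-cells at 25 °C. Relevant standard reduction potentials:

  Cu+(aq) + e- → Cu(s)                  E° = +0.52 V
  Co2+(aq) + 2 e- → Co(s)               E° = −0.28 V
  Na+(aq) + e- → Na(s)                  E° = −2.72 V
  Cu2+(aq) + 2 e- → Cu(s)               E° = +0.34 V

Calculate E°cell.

+2.44 V

The Co²⁺/Co couple has the higher E°, so Co ion is reduced (cathode) and Na is oxidized (anode).
E°cell = E°(cathode) − E°(anode) = −0.28 − (−2.72) = +2.44 V.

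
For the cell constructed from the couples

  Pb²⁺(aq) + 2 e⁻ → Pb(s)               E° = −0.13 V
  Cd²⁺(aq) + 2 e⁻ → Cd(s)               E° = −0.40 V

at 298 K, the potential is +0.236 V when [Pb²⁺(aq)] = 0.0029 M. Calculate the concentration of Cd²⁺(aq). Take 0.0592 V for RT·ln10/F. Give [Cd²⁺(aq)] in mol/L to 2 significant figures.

0.041 M

Pb²⁺/Pb is the cathode (higher E°); E°cell = −0.13 − (−0.40) = +0.27 V with n = 2.
From the Nernst equation, log Q = n(E° − E)/0.0592 = 2·(+0.27 − (+0.236))/0.0592 = 1.149.
The balanced reaction is Pb²⁺(aq) + Cd(s) → Pb(s) + Cd²⁺(aq), so Q = [Cd²⁺(aq)] / [Pb²⁺(aq)].
Isolating [Cd²⁺(aq)] in Q = 10^{1.149} yields log [Cd²⁺(aq)] = −1.389, i.e. 0.041 M.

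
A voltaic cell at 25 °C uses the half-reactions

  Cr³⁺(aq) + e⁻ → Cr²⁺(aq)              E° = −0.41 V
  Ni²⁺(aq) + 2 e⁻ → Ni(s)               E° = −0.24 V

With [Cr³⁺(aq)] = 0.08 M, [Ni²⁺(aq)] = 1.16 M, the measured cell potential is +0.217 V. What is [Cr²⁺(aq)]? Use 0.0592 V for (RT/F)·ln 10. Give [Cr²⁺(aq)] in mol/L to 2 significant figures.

0.46 M

Ni²⁺/Ni is the cathode (higher E°); E°cell = −0.24 − (−0.41) = +0.17 V with n = 2.
From the Nernst equation, log Q = n(E° − E)/0.0592 = 2·(+0.17 − (+0.217))/0.0592 = −1.588.
For Ni²⁺(aq) + 2 Cr²⁺(aq) → Ni(s) + 2 Cr³⁺(aq), the reaction quotient is Q = [Cr³⁺(aq)]^2 / ([Ni²⁺(aq)]·[Cr²⁺(aq)]^2).
Isolating [Cr²⁺(aq)] in Q = 10^{−1.588} yields log [Cr²⁺(aq)] = −0.335, i.e. 0.46 M.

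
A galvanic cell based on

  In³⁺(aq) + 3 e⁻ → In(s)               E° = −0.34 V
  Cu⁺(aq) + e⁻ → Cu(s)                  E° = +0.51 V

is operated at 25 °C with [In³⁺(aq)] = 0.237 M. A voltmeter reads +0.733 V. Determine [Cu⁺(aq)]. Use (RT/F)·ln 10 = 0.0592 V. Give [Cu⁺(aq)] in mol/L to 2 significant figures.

Cu⁺/Cu is the cathode (higher E°); E°cell = +0.51 − (−0.34) = +0.85 V with n = 3.
Since E = E° − (0.0592/n)·log Q, log Q = n(E° − E)/0.0592 = 5.929.
The balanced reaction is 3 Cu⁺(aq) + In(s) → 3 Cu(s) + In³⁺(aq), so Q = [In³⁺(aq)] / [Cu⁺(aq)]^3.
Substituting the known concentrations and solving, log [Cu⁺(aq)] = −2.185 and [Cu⁺(aq)] = 0.0065 M.

0.0065 M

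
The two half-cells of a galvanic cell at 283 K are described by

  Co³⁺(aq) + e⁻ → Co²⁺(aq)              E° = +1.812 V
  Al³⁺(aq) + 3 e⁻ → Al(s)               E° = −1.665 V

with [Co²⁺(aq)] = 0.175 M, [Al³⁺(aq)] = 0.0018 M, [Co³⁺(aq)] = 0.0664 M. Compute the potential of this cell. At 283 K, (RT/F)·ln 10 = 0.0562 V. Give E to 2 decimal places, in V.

The Co³⁺/Co²⁺ couple has the more positive E°, so it is the cathode; Al³⁺/Al is the anode.
E°cell = E°cat − E°an = +1.812 − (−1.665) = +3.477 V; n = 3.
Balancing gives 3 Co³⁺(aq) + Al(s) → 3 Co²⁺(aq) + Al³⁺(aq); hence Q = ([Co²⁺(aq)]^3·[Al³⁺(aq)]) / [Co³⁺(aq)]^3 = 0.033 (log Q = −1.482).
Applying E = E° − (RT ln10/nF)·log Q gives +3.477 − (0.0562/3)(−1.482) = +3.50 V.

+3.50 V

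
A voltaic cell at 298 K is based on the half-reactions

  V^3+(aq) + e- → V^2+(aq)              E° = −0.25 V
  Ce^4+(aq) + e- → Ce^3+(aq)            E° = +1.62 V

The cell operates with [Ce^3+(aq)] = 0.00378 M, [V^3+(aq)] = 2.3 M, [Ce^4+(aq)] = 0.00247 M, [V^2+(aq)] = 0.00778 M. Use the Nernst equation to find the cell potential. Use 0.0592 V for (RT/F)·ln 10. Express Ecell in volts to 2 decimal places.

+1.71 V

Ce⁴⁺/Ce³⁺ is reduced (cathode, E° = +1.62 V) and V³⁺/V²⁺ is oxidized (anode).
E°cell = +1.62 − (−0.25) = +1.87 V, with n = 1 electron transferred.
Balancing gives Ce^4+(aq) + V^2+(aq) → Ce^3+(aq) + V^3+(aq); hence Q = ([Ce^3+(aq)]·[V^3+(aq)]) / ([Ce^4+(aq)]·[V^2+(aq)]) = 452 (log Q = 2.656).
E = E° − (0.0592/n)·log Q = +1.87 − (0.0592/1)(2.656) = +1.71 V.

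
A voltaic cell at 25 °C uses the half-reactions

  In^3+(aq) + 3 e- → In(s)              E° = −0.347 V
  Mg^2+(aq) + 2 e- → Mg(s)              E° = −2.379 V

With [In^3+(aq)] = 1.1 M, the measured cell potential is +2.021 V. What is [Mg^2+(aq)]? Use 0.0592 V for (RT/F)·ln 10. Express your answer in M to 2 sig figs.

The In³⁺/In couple has the larger reduction potential, so it is the cathode: E°cell = −0.347 − (−2.379) = +2.032 V and n = 6.
From the Nernst equation, log Q = n(E° − E)/0.0592 = 6·(+2.032 − (+2.021))/0.0592 = 1.115.
For 2 In^3+(aq) + 3 Mg(s) → 2 In(s) + 3 Mg^2+(aq), the reaction quotient is Q = [Mg^2+(aq)]^3 / [In^3+(aq)]^2.
Substituting the known concentrations and solving, log [Mg^2+(aq)] = 0.399 and [Mg^2+(aq)] = 2.5 M.

2.5 M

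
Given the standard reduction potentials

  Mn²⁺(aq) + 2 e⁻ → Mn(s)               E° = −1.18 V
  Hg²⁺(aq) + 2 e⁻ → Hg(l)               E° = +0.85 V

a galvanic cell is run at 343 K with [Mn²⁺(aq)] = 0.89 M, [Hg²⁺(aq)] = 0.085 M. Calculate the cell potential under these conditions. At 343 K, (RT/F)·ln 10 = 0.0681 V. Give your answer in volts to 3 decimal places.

+1.995 V

Since E°(Hg²⁺/Hg) > E°(Mn²⁺/Mn), Hg²⁺/Hg serves as the cathode.
E°cell = +0.85 − (−1.18) = +2.03 V, with n = 2 electrons transferred.
The balanced reaction is Hg²⁺(aq) + Mn(s) → Hg(l) + Mn²⁺(aq), so Q = [Mn²⁺(aq)] / [Hg²⁺(aq)] = 10.5 and log Q = 1.020.
Applying E = E° − (RT ln10/nF)·log Q gives +2.03 − (0.0681/2)(1.020) = +1.995 V.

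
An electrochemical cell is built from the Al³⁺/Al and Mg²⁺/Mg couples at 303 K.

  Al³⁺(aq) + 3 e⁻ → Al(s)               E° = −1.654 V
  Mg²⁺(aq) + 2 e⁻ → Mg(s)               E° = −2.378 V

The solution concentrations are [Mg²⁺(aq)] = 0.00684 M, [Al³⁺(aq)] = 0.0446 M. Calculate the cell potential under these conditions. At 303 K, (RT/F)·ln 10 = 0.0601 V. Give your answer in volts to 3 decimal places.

+0.762 V

Since E°(Al³⁺/Al) > E°(Mg²⁺/Mg), Al³⁺/Al serves as the cathode.
E°cell = E°cat − E°an = −1.654 − (−2.378) = +0.724 V; n = 6.
The balanced reaction is 2 Al³⁺(aq) + 3 Mg(s) → 2 Al(s) + 3 Mg²⁺(aq), so Q = [Mg²⁺(aq)]^3 / [Al³⁺(aq)]^2 = 0.000161 and log Q = −3.794.
By the Nernst equation, E = +0.724 − (0.0601/6)·(−3.794) = +0.762 V.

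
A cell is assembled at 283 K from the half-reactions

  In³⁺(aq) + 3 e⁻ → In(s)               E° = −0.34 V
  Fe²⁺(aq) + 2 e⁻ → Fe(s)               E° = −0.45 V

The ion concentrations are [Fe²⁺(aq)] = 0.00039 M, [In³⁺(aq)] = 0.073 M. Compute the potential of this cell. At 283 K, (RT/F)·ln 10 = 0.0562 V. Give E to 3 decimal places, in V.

The In³⁺/In couple has the more positive E°, so it is the cathode; Fe²⁺/Fe is the anode.
The standard potential is −0.34 − (−0.45) = +0.11 V and the balanced reaction transfers n = 6 electrons.
Balancing gives 2 In³⁺(aq) + 3 Fe(s) → 2 In(s) + 3 Fe²⁺(aq); hence Q = [Fe²⁺(aq)]^3 / [In³⁺(aq)]^2 = 1.11×10^−8 (log Q = −7.953).
E = E° − (0.0562/n)·log Q = +0.11 − (0.0562/6)(−7.953) = +0.184 V.

+0.184 V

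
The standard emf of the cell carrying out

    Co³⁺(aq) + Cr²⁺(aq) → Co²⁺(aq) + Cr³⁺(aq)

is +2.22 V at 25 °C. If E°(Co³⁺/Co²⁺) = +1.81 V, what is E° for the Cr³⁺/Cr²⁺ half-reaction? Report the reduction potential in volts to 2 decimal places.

−0.41 V

In the reaction as written the Co³⁺/Co²⁺ couple is reduced (cathode) and Cr³⁺/Cr²⁺ is oxidized (anode), so E°cell = E°(Co³⁺/Co²⁺) − E°(Cr³⁺/Cr²⁺).
E°(Cr³⁺/Cr²⁺) = E°(cathode) − E°cell = +1.81 − (+2.22) = −0.41 V.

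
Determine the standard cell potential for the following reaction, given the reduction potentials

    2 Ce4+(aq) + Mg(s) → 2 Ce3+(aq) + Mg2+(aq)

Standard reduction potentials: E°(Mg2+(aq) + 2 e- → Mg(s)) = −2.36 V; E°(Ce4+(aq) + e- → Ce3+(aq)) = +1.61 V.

+3.97 V

Ce4+(aq) gains electrons, so the Ce⁴⁺/Ce³⁺ couple is the cathode; the Mg²⁺/Mg couple is the anode.
E°cell = E°(cathode) − E°(anode) = +1.61 − (−2.36) = +3.97 V.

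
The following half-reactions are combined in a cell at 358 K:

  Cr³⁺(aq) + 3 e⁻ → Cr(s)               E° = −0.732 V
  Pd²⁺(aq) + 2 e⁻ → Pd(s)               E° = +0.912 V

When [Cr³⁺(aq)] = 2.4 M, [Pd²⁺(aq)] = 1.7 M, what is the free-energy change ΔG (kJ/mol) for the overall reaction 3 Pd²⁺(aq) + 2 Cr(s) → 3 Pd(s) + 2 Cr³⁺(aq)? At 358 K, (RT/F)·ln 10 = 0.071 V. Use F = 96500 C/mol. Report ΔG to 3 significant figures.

−951 kJ/mol

E°cell = +0.912 − (−0.732) = +1.644 V; the balanced reaction transfers n = 6 electrons.
Q = [Cr³⁺(aq)]^2 / [Pd²⁺(aq)]^3 = 1.17, so log Q = 0.069 and E = +1.644 − (0.071/6)(0.069) = +1.6432 V.
Then ΔG = −nFE = −6 × 96500 × +1.6432 J/mol = −951 kJ/mol.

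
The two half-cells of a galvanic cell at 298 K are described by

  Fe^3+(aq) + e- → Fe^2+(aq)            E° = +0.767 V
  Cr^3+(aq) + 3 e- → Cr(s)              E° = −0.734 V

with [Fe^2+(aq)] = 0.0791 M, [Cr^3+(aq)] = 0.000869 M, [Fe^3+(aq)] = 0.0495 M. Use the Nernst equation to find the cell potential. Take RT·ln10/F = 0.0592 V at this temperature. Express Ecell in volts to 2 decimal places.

The Fe³⁺/Fe²⁺ couple has the more positive E°, so it is the cathode; Cr³⁺/Cr is the anode.
E°cell = +0.767 − (−0.734) = +1.501 V, with n = 3 electrons transferred.
The balanced reaction is 3 Fe^3+(aq) + Cr(s) → 3 Fe^2+(aq) + Cr^3+(aq), so Q = ([Fe^2+(aq)]^3·[Cr^3+(aq)]) / [Fe^3+(aq)]^3 = 0.00355 and log Q = −2.450.
E = E° − (0.0592/n)·log Q = +1.501 − (0.0592/3)(−2.450) = +1.55 V.

+1.55 V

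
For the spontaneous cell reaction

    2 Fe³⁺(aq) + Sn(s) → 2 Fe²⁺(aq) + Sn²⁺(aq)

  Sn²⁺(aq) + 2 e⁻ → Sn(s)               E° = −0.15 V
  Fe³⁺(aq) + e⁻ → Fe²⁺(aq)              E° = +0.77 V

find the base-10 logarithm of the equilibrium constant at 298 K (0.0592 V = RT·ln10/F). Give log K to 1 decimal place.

log K = 31.1

The Fe³⁺/Fe²⁺ couple is reduced (cathode); E°cell = +0.77 − (−0.15) = +0.92 V with n = 2.
At equilibrium E = 0, so log K = nE°cell / 0.0592 = (2)(+0.92) / 0.0592 = 31.1.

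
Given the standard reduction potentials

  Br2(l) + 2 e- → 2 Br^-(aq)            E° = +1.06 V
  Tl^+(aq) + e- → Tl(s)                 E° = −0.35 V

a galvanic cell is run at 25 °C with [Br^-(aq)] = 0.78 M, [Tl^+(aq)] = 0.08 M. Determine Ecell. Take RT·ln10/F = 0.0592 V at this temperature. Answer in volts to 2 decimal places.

+1.48 V

The Br₂/Br⁻ couple has the more positive E°, so it is the cathode; Tl⁺/Tl is the anode.
E°cell = E°cat − E°an = +1.06 − (−0.35) = +1.41 V; n = 2.
For the overall reaction Br2(l) + 2 Tl(s) → 2 Br^-(aq) + 2 Tl^+(aq), Q = [Br^-(aq)]^2·[Tl^+(aq)]^2 = 0.00389, giving log Q = −2.410.
Applying E = E° − (RT ln10/nF)·log Q gives +1.41 − (0.0592/2)(−2.410) = +1.48 V.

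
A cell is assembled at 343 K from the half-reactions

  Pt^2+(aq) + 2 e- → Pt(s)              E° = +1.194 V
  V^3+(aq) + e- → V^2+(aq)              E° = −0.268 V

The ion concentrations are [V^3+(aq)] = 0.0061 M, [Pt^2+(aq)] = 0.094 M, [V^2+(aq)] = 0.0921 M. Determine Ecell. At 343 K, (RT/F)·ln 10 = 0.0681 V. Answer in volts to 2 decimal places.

Since E°(Pt²⁺/Pt) > E°(V³⁺/V²⁺), Pt²⁺/Pt serves as the cathode.
The standard potential is +1.194 − (−0.268) = +1.462 V and the balanced reaction transfers n = 2 electrons.
Balancing gives Pt^2+(aq) + 2 V^2+(aq) → Pt(s) + 2 V^3+(aq); hence Q = [V^3+(aq)]^2 / ([Pt^2+(aq)]·[V^2+(aq)]^2) = 0.0467 (log Q = −1.331).
Applying E = E° − (RT ln10/nF)·log Q gives +1.462 − (0.0681/2)(−1.331) = +1.51 V.

+1.51 V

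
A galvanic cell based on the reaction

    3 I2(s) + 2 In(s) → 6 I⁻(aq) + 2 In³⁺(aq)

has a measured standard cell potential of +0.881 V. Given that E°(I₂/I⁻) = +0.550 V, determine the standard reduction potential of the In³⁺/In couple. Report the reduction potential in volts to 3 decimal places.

In the reaction as written the I₂/I⁻ couple is reduced (cathode) and In³⁺/In is oxidized (anode), so E°cell = E°(I₂/I⁻) − E°(In³⁺/In).
E°(In³⁺/In) = E°(cathode) − E°cell = +0.550 − (+0.881) = −0.331 V.

−0.331 V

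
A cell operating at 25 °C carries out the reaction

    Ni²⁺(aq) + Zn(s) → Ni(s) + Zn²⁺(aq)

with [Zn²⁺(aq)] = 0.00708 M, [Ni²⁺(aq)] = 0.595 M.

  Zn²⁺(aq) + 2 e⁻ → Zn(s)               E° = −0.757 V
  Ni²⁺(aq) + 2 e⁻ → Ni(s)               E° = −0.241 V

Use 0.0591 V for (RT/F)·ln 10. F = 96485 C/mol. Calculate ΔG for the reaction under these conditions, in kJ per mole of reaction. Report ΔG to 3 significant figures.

−111 kJ/mol

With Ni²⁺/Ni reduced at the cathode, E°cell = −0.241 − (−0.757) = +0.516 V and n = 2.
Here Q = [Zn²⁺(aq)] / [Ni²⁺(aq)] = 0.0119 (log Q = −1.924), giving E = +0.516 − (0.0591/2)·(−1.924) = +0.5729 V.
Then ΔG = −nFE = −2 × 96485 × +0.5729 J/mol = −111 kJ/mol.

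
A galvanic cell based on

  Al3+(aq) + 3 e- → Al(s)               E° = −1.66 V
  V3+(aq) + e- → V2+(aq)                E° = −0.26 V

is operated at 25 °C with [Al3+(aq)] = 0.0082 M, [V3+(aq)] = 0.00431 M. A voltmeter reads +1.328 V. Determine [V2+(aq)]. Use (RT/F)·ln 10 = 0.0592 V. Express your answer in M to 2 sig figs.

The V³⁺/V²⁺ couple has the larger reduction potential, so it is the cathode: E°cell = −0.26 − (−1.66) = +1.40 V and n = 3.
From the Nernst equation, log Q = n(E° − E)/0.0592 = 3·(+1.40 − (+1.328))/0.0592 = 3.649.
Balancing electrons gives 3 V3+(aq) + Al(s) → 3 V2+(aq) + Al3+(aq); thus Q = ([V2+(aq)]^3·[Al3+(aq)]) / [V3+(aq)]^3.
Isolating [V2+(aq)] in Q = 10^{3.649} yields log [V2+(aq)] = −0.454, i.e. 0.35 M.

0.35 M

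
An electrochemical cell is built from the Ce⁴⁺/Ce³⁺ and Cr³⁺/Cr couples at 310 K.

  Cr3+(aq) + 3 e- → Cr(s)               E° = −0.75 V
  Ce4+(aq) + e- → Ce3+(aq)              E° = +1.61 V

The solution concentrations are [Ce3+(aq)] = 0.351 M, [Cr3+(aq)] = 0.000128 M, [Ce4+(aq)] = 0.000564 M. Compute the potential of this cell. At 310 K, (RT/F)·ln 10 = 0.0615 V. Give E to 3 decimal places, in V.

+2.268 V

Since E°(Ce⁴⁺/Ce³⁺) > E°(Cr³⁺/Cr), Ce⁴⁺/Ce³⁺ serves as the cathode.
E°cell = E°cat − E°an = +1.61 − (−0.75) = +2.36 V; n = 3.
The balanced reaction is 3 Ce4+(aq) + Cr(s) → 3 Ce3+(aq) + Cr3+(aq), so Q = ([Ce3+(aq)]^3·[Cr3+(aq)]) / [Ce4+(aq)]^3 = 3.09×10^4 and log Q = 4.489.
E = E° − (0.0615/n)·log Q = +2.36 − (0.0615/3)(4.489) = +2.268 V.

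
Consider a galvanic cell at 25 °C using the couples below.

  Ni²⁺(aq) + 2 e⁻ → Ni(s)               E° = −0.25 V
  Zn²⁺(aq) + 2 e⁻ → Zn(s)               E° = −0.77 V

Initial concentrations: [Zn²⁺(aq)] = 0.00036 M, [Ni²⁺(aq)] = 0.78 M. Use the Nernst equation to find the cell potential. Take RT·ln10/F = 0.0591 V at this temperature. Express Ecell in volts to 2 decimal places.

Since E°(Ni²⁺/Ni) > E°(Zn²⁺/Zn), Ni²⁺/Ni serves as the cathode.
E°cell = E°cat − E°an = −0.25 − (−0.77) = +0.52 V; n = 2.
Balancing gives Ni²⁺(aq) + Zn(s) → Ni(s) + Zn²⁺(aq); hence Q = [Zn²⁺(aq)] / [Ni²⁺(aq)] = 0.000462 (log Q = −3.336).
E = E° − (0.0591/n)·log Q = +0.52 − (0.0591/2)(−3.336) = +0.62 V.

+0.62 V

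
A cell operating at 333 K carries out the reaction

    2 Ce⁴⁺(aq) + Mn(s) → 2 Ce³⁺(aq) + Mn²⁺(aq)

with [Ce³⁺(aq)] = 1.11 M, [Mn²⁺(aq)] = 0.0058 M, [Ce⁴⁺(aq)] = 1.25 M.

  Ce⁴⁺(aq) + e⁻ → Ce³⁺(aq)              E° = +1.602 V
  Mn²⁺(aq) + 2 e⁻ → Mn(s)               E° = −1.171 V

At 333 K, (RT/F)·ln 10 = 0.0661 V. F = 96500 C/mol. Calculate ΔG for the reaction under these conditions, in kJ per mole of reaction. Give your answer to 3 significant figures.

The standard cell potential is +1.602 − (−1.171) = +2.773 V, with n = 2 electrons in the balanced equation.
Here Q = ([Ce³⁺(aq)]^2·[Mn²⁺(aq)]) / [Ce⁴⁺(aq)]^2 = 0.00457 (log Q = −2.340), giving E = +2.773 − (0.0661/2)·(−2.340) = +2.8503 V.
ΔG = −nFE = −(2)(96500)(+2.8503) J/mol = −550 kJ/mol.

−550 kJ/mol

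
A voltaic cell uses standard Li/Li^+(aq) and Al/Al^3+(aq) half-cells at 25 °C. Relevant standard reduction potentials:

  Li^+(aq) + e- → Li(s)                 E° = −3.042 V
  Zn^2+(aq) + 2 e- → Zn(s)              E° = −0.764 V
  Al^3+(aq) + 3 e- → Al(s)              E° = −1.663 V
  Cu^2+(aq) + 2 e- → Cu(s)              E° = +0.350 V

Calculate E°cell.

+1.379 V

Of the two couples in this cell, the one with the more positive reduction potential is reduced at the cathode: here that is Al³⁺/Al (−1.663 V); Li⁺/Li (−3.042 V) is the anode.
E°cell = E°(cathode) − E°(anode) = −1.663 − (−3.042) = +1.379 V.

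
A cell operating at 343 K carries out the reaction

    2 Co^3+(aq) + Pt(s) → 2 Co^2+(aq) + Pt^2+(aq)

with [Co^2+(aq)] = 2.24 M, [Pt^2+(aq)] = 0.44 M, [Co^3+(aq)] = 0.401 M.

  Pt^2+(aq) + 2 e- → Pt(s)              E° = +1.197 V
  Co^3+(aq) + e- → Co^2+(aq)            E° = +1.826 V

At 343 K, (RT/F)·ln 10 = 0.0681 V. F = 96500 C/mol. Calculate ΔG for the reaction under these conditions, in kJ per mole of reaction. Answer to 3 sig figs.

E°cell = +1.826 − (+1.197) = +0.629 V; the balanced reaction transfers n = 2 electrons.
Q = ([Co^2+(aq)]^2·[Pt^2+(aq)]) / [Co^3+(aq)]^2 = 13.7, so log Q = 1.138 and E = +0.629 − (0.0681/2)(1.138) = +0.5903 V.
ΔG = −nFE = −(2)(96500)(+0.5903) J/mol = −114 kJ/mol.

−114 kJ/mol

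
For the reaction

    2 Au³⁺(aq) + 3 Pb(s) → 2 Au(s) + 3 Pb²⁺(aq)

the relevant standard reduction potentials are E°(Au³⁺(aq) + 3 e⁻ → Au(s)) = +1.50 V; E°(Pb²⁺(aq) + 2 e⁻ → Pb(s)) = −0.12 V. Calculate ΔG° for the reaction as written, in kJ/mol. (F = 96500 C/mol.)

−938 kJ/mol

In the reaction as written Au³⁺(aq) is reduced, so the Au³⁺/Au couple is the cathode and Pb²⁺/Pb is the anode.
E°cell = +1.50 − (−0.12) = +1.62 V; balancing electrons gives n = 6.
ΔG° = −nFE°cell = −(6)(96500)(+1.62) J/mol = −938 kJ/mol.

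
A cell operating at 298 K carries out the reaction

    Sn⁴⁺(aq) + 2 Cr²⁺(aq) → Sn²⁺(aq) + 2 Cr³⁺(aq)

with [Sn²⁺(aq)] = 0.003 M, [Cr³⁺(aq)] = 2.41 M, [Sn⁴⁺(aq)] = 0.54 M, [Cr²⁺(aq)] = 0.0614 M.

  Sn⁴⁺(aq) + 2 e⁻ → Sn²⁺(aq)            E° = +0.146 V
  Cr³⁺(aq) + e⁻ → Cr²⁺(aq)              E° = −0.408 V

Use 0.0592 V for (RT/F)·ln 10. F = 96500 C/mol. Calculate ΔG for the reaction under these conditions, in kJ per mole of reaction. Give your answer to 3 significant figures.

−102 kJ/mol

With Sn⁴⁺/Sn²⁺ reduced at the cathode, E°cell = +0.146 − (−0.408) = +0.554 V and n = 2.
Q = ([Sn²⁺(aq)]·[Cr³⁺(aq)]^2) / ([Sn⁴⁺(aq)]·[Cr²⁺(aq)]^2) = 8.56, so log Q = 0.932 and E = +0.554 − (0.0592/2)(0.932) = +0.5264 V.
Then ΔG = −nFE = −2 × 96500 × +0.5264 J/mol = −102 kJ/mol.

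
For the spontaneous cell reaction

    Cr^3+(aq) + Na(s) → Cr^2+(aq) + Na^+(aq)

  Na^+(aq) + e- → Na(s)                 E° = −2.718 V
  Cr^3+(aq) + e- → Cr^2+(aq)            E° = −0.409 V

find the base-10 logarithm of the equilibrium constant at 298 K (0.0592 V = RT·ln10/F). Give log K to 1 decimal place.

The Cr³⁺/Cr²⁺ couple is reduced (cathode); E°cell = −0.409 − (−2.718) = +2.309 V with n = 1.
At equilibrium E = 0, so log K = nE°cell / 0.0592 = (1)(+2.309) / 0.0592 = 39.0.

log K = 39.0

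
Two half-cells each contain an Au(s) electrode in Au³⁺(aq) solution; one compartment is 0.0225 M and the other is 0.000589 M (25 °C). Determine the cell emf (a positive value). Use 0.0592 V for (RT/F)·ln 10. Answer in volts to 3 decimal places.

For a concentration cell E°cell = 0, since both electrodes use the same couple.
The compartment with the higher Au³⁺(aq) concentration (0.0225 M) acts as the cathode; ions are reduced there and produced at the dilute (0.000589 M) anode.
With n = 3, Ecell = −(0.0592/3)·log([dilute]/[conc]) = −(0.0592/3)·log(0.000589/0.0225) = +0.031 V.

0.031 V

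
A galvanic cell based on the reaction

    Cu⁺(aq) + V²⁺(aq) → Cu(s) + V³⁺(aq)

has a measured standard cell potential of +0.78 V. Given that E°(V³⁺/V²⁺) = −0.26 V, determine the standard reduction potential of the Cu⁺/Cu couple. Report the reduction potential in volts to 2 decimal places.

In the reaction as written the Cu⁺/Cu couple is reduced (cathode) and V³⁺/V²⁺ is oxidized (anode), so E°cell = E°(Cu⁺/Cu) − E°(V³⁺/V²⁺).
E°(Cu⁺/Cu) = E°cell + E°(anode) = +0.78 + (−0.26) = +0.52 V.

+0.52 V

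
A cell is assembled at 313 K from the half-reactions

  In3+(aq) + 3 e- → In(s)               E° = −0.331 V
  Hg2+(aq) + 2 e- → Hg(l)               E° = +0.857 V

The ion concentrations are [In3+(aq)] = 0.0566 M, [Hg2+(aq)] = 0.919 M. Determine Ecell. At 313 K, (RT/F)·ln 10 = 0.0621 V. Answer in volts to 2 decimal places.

+1.21 V

Hg²⁺/Hg is reduced (cathode, E° = +0.857 V) and In³⁺/In is oxidized (anode).
The standard potential is +0.857 − (−0.331) = +1.188 V and the balanced reaction transfers n = 6 electrons.
The balanced reaction is 3 Hg2+(aq) + 2 In(s) → 3 Hg(l) + 2 In3+(aq), so Q = [In3+(aq)]^2 / [Hg2+(aq)]^3 = 0.00413 and log Q = −2.384.
By the Nernst equation, E = +1.188 − (0.0621/6)·(−2.384) = +1.21 V.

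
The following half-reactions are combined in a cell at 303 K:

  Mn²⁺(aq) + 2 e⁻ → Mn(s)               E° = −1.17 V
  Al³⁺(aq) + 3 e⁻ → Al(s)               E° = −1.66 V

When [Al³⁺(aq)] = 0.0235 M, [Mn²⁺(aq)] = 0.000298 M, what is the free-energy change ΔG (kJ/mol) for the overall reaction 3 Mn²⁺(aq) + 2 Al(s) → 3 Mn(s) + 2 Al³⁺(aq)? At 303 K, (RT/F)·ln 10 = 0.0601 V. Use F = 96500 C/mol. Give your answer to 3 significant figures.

E°cell = −1.17 − (−1.66) = +0.49 V; the balanced reaction transfers n = 6 electrons.
The reaction quotient is [Al³⁺(aq)]^2 / [Mn²⁺(aq)]^3 = 2.09×10^7; by Nernst, E = +0.49 − (0.0601/6)(7.319) = +0.4167 V.
ΔG = −nFE = −(6)(96500)(+0.4167) J/mol = −241 kJ/mol.

−241 kJ/mol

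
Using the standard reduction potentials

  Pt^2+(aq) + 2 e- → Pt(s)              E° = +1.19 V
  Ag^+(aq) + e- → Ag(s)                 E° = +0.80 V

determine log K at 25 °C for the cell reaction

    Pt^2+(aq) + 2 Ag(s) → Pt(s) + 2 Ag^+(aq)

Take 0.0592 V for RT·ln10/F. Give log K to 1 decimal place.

The Pt²⁺/Pt couple is reduced (cathode); E°cell = +1.19 − (+0.80) = +0.39 V with n = 2.
At equilibrium E = 0, so log K = nE°cell / 0.0592 = (2)(+0.39) / 0.0592 = 13.2.

log K = 13.2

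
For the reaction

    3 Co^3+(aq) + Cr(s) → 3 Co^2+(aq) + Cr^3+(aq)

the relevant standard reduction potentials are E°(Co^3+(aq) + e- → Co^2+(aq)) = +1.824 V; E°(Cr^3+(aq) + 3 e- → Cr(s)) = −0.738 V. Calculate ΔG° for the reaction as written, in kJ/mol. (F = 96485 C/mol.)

−742 kJ/mol

In the reaction as written Co^3+(aq) is reduced, so the Co³⁺/Co²⁺ couple is the cathode and Cr³⁺/Cr is the anode.
E°cell = +1.824 − (−0.738) = +2.562 V; balancing electrons gives n = 3.
ΔG° = −nFE°cell = −(3)(96485)(+2.562) J/mol = −742 kJ/mol.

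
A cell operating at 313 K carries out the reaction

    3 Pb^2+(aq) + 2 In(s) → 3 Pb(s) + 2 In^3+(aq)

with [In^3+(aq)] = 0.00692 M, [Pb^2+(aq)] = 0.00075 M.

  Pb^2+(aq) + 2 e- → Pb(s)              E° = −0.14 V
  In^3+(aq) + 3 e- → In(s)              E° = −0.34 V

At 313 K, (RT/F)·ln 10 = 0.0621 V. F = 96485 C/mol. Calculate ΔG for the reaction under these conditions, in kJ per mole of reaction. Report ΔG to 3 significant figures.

−85.5 kJ/mol

With Pb²⁺/Pb reduced at the cathode, E°cell = −0.14 − (−0.34) = +0.20 V and n = 6.
The reaction quotient is [In^3+(aq)]^2 / [Pb^2+(aq)]^3 = 1.14×10^5; by Nernst, E = +0.20 − (0.0621/6)(5.055) = +0.1477 V.
ΔG = −nFE = −(6)(96485)(+0.1477) J/mol = −85.5 kJ/mol.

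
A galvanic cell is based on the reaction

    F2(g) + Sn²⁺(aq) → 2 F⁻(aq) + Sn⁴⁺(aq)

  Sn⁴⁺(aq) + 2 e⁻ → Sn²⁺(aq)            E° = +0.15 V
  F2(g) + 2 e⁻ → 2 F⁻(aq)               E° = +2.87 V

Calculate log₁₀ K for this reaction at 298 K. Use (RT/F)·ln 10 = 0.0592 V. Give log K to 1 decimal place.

log K = 91.9

The F₂/F⁻ couple is reduced (cathode); E°cell = +2.87 − (+0.15) = +2.72 V with n = 2.
At equilibrium E = 0, so log K = nE°cell / 0.0592 = (2)(+2.72) / 0.0592 = 91.9.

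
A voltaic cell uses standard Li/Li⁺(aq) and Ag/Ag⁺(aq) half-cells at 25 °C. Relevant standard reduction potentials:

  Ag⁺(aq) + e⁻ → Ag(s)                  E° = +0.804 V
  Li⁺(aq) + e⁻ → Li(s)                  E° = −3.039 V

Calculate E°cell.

+3.843 V

The Ag⁺/Ag couple has the higher E°, so Ag ion is reduced (cathode) and Li is oxidized (anode).
E°cell = E°(cathode) − E°(anode) = +0.804 − (−3.039) = +3.843 V.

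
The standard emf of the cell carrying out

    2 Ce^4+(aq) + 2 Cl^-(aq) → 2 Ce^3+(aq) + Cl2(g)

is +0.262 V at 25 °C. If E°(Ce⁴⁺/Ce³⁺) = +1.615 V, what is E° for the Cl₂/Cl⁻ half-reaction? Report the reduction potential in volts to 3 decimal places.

+1.353 V

In the reaction as written the Ce⁴⁺/Ce³⁺ couple is reduced (cathode) and Cl₂/Cl⁻ is oxidized (anode), so E°cell = E°(Ce⁴⁺/Ce³⁺) − E°(Cl₂/Cl⁻).
E°(Cl₂/Cl⁻) = E°(cathode) − E°cell = +1.615 − (+0.262) = +1.353 V.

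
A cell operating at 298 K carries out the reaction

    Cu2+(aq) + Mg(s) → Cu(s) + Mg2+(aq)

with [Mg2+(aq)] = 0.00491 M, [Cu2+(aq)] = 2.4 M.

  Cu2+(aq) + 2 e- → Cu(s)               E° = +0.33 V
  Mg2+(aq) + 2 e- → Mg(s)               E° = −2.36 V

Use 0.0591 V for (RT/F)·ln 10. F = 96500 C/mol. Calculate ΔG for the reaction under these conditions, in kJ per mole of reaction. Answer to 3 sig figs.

The standard cell potential is +0.33 − (−2.36) = +2.69 V, with n = 2 electrons in the balanced equation.
Q = [Mg2+(aq)] / [Cu2+(aq)] = 0.00205, so log Q = −2.689 and E = +2.69 − (0.0591/2)(−2.689) = +2.7695 V.
Then ΔG = −nFE = −2 × 96500 × +2.7695 J/mol = −535 kJ/mol.

−535 kJ/mol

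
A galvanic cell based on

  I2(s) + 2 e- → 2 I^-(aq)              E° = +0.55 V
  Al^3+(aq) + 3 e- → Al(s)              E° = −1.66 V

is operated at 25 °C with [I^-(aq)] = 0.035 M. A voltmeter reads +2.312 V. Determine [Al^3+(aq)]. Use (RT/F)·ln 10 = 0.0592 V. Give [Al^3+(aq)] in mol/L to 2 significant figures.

I₂/I⁻ is the cathode (higher E°); E°cell = +0.55 − (−1.66) = +2.21 V with n = 6.
Since E = E° − (0.0592/n)·log Q, log Q = n(E° − E)/0.0592 = −10.338.
The balanced reaction is 3 I2(s) + 2 Al(s) → 6 I^-(aq) + 2 Al^3+(aq), so Q = [I^-(aq)]^6·[Al^3+(aq)]^2.
Solving for the unknown gives log [Al^3+(aq)] = −0.801, so [Al^3+(aq)] ≈ 0.16 M.

0.16 M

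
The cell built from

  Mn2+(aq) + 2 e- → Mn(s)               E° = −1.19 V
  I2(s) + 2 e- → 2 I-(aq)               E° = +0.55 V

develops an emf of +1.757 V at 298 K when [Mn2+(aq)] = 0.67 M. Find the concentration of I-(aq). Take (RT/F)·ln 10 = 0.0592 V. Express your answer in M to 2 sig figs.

0.63 M

I₂/I⁻ is the cathode (higher E°); E°cell = +0.55 − (−1.19) = +1.74 V with n = 2.
Since E = E° − (0.0592/n)·log Q, log Q = n(E° − E)/0.0592 = −0.574.
Balancing electrons gives I2(s) + Mn(s) → 2 I-(aq) + Mn2+(aq); thus Q = [I-(aq)]^2·[Mn2+(aq)].
Isolating [I-(aq)] in Q = 10^{−0.574} yields log [I-(aq)] = −0.200, i.e. 0.63 M.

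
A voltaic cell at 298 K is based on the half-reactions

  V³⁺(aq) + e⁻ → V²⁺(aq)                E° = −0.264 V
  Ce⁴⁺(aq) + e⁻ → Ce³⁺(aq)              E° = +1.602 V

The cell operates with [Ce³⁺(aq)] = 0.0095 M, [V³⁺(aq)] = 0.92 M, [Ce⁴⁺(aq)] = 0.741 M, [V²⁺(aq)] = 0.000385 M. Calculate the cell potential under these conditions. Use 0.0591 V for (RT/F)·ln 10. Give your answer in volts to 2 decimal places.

+1.78 V

Ce⁴⁺/Ce³⁺ is reduced (cathode, E° = +1.602 V) and V³⁺/V²⁺ is oxidized (anode).
E°cell = +1.602 − (−0.264) = +1.866 V, with n = 1 electron transferred.
The balanced reaction is Ce⁴⁺(aq) + V²⁺(aq) → Ce³⁺(aq) + V³⁺(aq), so Q = ([Ce³⁺(aq)]·[V³⁺(aq)]) / ([Ce⁴⁺(aq)]·[V²⁺(aq)]) = 30.6 and log Q = 1.486.
E = E° − (0.0591/n)·log Q = +1.866 − (0.0591/1)(1.486) = +1.78 V.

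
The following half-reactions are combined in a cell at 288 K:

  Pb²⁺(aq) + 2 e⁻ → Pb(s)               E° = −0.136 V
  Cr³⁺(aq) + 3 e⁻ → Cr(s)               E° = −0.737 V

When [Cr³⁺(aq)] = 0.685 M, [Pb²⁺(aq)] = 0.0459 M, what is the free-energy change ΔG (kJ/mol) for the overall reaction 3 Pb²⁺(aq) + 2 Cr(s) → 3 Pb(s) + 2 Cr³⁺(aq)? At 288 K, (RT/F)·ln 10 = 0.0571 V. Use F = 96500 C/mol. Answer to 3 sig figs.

With Pb²⁺/Pb reduced at the cathode, E°cell = −0.136 − (−0.737) = +0.601 V and n = 6.
Here Q = [Cr³⁺(aq)]^2 / [Pb²⁺(aq)]^3 = 4.85×10^3 (log Q = 3.686), giving E = +0.601 − (0.0571/6)·(3.686) = +0.5659 V.
Then ΔG = −nFE = −6 × 96500 × +0.5659 J/mol = −328 kJ/mol.

−328 kJ/mol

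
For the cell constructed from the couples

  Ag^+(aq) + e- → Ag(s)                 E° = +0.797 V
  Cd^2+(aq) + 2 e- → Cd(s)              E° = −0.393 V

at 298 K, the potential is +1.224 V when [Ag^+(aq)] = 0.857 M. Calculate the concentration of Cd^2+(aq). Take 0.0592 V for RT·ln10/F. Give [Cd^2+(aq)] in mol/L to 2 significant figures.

Ag⁺/Ag is the cathode (higher E°); E°cell = +0.797 − (−0.393) = +1.190 V with n = 2.
Since E = E° − (0.0592/n)·log Q, log Q = n(E° − E)/0.0592 = −1.149.
For 2 Ag^+(aq) + Cd(s) → 2 Ag(s) + Cd^2+(aq), the reaction quotient is Q = [Cd^2+(aq)] / [Ag^+(aq)]^2.
Substituting the known concentrations and solving, log [Cd^2+(aq)] = −1.283 and [Cd^2+(aq)] = 0.052 M.

0.052 M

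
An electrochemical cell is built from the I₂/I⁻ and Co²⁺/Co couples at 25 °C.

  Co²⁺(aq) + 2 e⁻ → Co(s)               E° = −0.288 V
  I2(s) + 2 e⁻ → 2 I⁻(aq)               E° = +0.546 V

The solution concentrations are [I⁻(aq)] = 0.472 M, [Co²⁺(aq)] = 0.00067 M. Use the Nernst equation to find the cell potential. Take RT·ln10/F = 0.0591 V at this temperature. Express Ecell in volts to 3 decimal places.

+0.947 V

The I₂/I⁻ couple has the more positive E°, so it is the cathode; Co²⁺/Co is the anode.
E°cell = E°cat − E°an = +0.546 − (−0.288) = +0.834 V; n = 2.
For the overall reaction I2(s) + Co(s) → 2 I⁻(aq) + Co²⁺(aq), Q = [I⁻(aq)]^2·[Co²⁺(aq)] = 0.000149, giving log Q = −3.826.
E = E° − (0.0591/n)·log Q = +0.834 − (0.0591/2)(−3.826) = +0.947 V.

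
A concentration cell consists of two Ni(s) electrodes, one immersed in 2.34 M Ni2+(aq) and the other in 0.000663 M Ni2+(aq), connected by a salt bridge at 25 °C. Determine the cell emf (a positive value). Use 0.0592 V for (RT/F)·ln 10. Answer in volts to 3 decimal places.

For a concentration cell E°cell = 0, since both electrodes use the same couple.
The compartment with the higher Ni2+(aq) concentration (2.34 M) acts as the cathode; ions are reduced there and produced at the dilute (0.000663 M) anode.
With n = 2, Ecell = −(0.0592/2)·log([dilute]/[conc]) = −(0.0592/2)·log(0.000663/2.34) = +0.105 V.

0.105 V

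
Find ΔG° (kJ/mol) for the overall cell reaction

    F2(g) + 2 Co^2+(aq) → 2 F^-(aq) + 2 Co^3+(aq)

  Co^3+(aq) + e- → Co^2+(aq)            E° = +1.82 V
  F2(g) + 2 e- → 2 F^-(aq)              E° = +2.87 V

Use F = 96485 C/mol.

In the reaction as written F2(g) is reduced, so the F₂/F⁻ couple is the cathode and Co³⁺/Co²⁺ is the anode.
E°cell = +2.87 − (+1.82) = +1.05 V; balancing electrons gives n = 2.
ΔG° = −nFE°cell = −(2)(96485)(+1.05) J/mol = −203 kJ/mol.

−203 kJ/mol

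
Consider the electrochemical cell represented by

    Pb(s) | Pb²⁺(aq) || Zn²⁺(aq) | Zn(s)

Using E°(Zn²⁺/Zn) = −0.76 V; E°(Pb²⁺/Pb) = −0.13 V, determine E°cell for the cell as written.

−0.63 V

By convention the left-hand electrode in cell notation is the anode (oxidation) and the right-hand electrode is the cathode (reduction).
E°cell = E°(right) − E°(left) = −0.76 − (−0.13) = −0.63 V.
The negative sign shows that, as written, the cell would require an external voltage to drive the reaction.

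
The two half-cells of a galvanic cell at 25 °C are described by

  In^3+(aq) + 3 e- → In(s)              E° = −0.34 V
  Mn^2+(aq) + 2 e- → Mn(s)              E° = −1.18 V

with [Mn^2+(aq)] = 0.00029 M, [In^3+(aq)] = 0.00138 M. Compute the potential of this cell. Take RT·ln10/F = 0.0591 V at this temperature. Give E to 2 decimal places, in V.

+0.89 V

In³⁺/In is reduced (cathode, E° = −0.34 V) and Mn²⁺/Mn is oxidized (anode).
E°cell = −0.34 − (−1.18) = +0.84 V, with n = 6 electrons transferred.
Balancing gives 2 In^3+(aq) + 3 Mn(s) → 2 In(s) + 3 Mn^2+(aq); hence Q = [Mn^2+(aq)]^3 / [In^3+(aq)]^2 = 1.28×10^−5 (log Q = −4.893).
Applying E = E° − (RT ln10/nF)·log Q gives +0.84 − (0.0591/6)(−4.893) = +0.89 V.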